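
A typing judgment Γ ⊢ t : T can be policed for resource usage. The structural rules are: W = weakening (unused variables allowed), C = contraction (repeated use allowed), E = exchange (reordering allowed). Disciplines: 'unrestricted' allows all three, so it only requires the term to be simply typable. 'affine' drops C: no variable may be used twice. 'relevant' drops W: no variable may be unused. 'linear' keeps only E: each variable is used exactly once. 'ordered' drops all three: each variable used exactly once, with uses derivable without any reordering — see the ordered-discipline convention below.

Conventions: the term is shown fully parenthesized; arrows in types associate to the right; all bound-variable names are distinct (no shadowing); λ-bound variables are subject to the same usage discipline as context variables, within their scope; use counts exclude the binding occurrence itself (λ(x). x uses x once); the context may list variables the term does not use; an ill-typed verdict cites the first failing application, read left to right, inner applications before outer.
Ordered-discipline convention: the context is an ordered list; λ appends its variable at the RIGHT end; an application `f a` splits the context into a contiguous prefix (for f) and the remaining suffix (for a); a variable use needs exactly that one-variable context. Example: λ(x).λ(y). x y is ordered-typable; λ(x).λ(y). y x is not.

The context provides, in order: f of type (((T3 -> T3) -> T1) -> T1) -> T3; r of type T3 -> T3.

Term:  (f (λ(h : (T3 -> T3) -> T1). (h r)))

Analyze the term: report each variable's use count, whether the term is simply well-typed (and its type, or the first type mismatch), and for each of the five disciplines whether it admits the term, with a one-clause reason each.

usage: f: 1×; r: 1×; h (bound): 1×
use order (left to right): f, h, r
typing: well-typed — term : T3
ordered: ✗ — no ordered split (uses run f, h, r)
linear: ✓ — each of f, r, h used exactly once
affine: ✓ — f, r, h: no repeats, contraction unneeded
relevant: ✓ — every one of f, r, h appears
unrestricted: ✓ — typability at T3 is all that's needed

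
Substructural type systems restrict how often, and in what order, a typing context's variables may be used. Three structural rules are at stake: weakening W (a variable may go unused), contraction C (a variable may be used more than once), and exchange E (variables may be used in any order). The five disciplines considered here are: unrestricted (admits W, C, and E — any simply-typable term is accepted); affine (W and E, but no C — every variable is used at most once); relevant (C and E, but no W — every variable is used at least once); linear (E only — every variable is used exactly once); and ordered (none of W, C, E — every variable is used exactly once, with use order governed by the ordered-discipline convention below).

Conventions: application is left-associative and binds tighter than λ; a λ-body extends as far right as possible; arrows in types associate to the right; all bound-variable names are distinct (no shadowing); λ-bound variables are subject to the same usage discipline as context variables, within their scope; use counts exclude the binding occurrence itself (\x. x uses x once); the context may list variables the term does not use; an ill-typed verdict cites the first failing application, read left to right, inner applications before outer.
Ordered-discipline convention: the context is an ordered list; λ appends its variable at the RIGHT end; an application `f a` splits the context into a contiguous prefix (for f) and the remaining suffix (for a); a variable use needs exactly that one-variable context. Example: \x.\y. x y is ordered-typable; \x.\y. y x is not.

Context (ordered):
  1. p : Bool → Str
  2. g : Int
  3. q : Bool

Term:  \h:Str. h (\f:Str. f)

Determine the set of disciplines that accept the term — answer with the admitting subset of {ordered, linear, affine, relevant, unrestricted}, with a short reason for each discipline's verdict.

admitted by: none
counts: p ×0; g ×0; q ×0; h (λ-bound) ×1; f (λ-bound) ×1
uses in reading order: h, f
typing: ill-typed: can't apply a value of type Str
ordered: ✗, a type mismatch blocks all five
linear: ✗, the type mismatch rejects it
affine: ✗, not simply typable
relevant: ✗, fails simple typing
unrestricted: ✗, a type mismatch blocks all five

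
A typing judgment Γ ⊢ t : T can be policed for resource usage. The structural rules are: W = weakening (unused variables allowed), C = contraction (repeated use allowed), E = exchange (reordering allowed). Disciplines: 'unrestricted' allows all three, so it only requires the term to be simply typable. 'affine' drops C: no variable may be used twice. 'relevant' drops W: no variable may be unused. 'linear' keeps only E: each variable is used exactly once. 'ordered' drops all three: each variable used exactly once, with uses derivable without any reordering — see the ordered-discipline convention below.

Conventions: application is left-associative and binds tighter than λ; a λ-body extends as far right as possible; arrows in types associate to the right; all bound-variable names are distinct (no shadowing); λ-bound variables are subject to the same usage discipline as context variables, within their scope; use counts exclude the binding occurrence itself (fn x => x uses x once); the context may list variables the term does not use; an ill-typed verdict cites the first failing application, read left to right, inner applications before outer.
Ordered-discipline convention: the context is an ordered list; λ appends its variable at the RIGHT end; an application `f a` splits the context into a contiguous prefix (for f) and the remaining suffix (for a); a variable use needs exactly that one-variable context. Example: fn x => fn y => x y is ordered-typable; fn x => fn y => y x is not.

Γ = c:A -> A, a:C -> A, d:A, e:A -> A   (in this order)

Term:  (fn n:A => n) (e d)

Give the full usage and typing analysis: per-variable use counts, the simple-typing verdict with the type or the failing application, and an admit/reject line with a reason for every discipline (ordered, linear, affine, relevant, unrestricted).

counts: c=0; a=0; d=1; e=1; n (λ-bound)=1
left-to-right use order: n, e, d
typing: well-typed at A
ordered ✗ (needs weakening: c, a unused)
linear ✗ (needs weakening: c, a unused)
affine ✓ (none of c, a, d, e, n used more than once)
relevant ✗ (needs weakening: c, a unused)
unrestricted ✓ (simply typable at A; W, C, E all held)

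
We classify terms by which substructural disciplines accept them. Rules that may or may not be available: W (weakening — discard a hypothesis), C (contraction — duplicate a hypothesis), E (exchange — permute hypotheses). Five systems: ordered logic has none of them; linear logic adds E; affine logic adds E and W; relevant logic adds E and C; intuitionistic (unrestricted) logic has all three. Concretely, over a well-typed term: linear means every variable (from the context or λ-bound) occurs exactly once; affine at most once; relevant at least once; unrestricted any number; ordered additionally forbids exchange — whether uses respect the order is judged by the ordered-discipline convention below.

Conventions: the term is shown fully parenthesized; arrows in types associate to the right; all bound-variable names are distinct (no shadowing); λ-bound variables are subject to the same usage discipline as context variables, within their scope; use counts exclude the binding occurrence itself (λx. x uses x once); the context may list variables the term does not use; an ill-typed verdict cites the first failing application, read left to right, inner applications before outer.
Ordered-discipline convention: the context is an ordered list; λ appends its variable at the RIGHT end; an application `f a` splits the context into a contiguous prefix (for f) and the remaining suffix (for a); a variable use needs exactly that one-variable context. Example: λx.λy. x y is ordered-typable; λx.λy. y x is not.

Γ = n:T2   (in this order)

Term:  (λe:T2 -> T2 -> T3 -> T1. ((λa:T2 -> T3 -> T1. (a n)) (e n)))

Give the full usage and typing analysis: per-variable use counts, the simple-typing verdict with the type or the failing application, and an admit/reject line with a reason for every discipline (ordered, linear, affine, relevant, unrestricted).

counts: n=2, e [bound]=1, a [bound]=1
left-to-right use order: a, n, e, n
typing: ✓ — (T2 -> T2 -> T3 -> T1) -> T3 -> T1
ordered: ✗ — repeated use of n ×2
linear: ✗ — repeated use of n ×2
affine: ✗ — repeated use of n ×2
relevant: ✓ — none of n, e, a goes unused
unrestricted: ✓ — typability at (T2 -> T2 -> T3 -> T1) -> T3 -> T1 is all that's needed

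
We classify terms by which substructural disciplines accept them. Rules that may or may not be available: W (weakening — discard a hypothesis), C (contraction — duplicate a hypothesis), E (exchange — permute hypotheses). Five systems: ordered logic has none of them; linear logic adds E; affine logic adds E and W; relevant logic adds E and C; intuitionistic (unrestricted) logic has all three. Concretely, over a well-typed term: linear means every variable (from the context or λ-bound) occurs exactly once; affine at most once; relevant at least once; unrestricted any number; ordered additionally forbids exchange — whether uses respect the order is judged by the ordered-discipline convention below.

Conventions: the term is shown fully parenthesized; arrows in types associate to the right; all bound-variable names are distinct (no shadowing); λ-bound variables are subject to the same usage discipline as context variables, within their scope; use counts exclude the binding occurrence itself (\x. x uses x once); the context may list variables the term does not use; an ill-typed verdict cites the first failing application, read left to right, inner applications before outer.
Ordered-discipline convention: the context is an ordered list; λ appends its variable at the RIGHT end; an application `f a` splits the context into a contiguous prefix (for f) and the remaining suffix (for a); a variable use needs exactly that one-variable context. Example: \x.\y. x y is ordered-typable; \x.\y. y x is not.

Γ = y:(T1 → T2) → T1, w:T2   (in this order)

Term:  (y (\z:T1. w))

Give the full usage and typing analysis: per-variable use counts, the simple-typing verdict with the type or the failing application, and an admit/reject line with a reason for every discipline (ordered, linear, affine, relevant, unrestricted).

use counts: y ×1; w ×1; z [bound] ×0
uses in reading order: y, w
typing: well-typed at T1
ordered: ✗, unused: z — weakening required
linear: ✗, unused: z — weakening required
affine: ✓, no duplicate uses among y, w, z
relevant: ✗, unused: z — weakening required
unrestricted: ✓, well-typed at T1; no restrictions here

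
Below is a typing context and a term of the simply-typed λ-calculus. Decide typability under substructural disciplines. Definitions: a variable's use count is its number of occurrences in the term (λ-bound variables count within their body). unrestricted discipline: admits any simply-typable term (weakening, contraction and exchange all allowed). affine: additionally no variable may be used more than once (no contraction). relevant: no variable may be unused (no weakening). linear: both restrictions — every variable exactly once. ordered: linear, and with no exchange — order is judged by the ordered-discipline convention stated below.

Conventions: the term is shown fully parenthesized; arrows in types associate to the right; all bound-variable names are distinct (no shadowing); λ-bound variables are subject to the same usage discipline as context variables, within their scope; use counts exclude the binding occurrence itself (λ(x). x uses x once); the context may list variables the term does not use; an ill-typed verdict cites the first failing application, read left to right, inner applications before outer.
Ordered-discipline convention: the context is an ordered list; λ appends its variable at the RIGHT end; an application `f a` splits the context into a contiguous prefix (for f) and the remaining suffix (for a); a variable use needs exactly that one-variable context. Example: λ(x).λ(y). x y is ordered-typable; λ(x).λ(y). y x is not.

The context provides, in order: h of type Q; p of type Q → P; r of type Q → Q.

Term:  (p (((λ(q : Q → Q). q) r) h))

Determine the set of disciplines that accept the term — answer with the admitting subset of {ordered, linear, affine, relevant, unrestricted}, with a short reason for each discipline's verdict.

accepted by: linear, affine, relevant, unrestricted
use counts: h: 1, p: 1, r: 1, q (λ-bound): 1
left-to-right use order: p, q, r, h
typing: well-typed at P
ordered: ✗, no contiguous prefix/suffix split fits p, q, r, h
linear: ✓, each of h, p, r, q used exactly once
affine: ✓, none of h, p, r, q used more than once
relevant: ✓, at least one use each (h, p, r, q)
unrestricted: ✓, simply typable at P; W, C, E all held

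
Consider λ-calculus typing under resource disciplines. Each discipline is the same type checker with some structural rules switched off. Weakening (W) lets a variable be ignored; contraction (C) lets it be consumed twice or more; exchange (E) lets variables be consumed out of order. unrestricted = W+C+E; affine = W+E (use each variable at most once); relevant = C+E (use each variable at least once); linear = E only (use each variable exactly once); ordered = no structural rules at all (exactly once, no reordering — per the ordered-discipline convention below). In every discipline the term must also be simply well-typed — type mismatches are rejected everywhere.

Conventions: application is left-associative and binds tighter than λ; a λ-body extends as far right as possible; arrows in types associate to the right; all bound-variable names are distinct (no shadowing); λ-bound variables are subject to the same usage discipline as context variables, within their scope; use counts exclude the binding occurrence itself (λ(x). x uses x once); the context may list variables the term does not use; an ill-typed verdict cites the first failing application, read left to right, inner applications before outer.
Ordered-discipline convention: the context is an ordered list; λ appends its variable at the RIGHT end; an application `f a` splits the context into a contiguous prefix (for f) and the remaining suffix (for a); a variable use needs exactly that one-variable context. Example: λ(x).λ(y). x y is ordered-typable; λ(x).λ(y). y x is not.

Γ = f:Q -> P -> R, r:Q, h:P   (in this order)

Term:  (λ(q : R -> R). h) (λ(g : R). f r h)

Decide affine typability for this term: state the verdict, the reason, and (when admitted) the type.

no — h ×2 used more than once (contraction)
counts: f: 1, r: 1, h: 2, q (λ-bound): 0, g (λ-bound): 0
uses in reading order: h, f, r, h
typing: the term checks, with type P
summary: ordered ✗ | linear ✗ | affine ✗ | relevant ✗ | unrestricted ✓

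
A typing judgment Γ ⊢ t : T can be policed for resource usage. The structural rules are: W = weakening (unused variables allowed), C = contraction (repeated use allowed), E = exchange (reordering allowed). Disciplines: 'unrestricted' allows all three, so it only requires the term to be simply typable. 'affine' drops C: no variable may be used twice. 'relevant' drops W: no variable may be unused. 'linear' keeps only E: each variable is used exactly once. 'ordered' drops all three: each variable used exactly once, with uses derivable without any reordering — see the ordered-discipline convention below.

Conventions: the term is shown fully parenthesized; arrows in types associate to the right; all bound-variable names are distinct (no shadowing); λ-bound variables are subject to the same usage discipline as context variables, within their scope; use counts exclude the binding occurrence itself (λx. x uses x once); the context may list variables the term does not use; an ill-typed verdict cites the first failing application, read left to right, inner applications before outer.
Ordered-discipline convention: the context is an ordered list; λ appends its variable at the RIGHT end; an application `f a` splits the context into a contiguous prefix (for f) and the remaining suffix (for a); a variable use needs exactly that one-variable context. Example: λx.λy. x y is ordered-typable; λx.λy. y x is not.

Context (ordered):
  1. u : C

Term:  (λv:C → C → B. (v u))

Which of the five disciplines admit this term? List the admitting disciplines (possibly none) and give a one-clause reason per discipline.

admitted in: linear, affine, relevant, unrestricted
usage: u: 1; v (bound): 1
order of uses: v, u
typing: the term checks, with type (C → C → B) → C → B
ordered ✗ (use order v, u needs exchange)
linear ✓ (exactly-once usage across u, v)
affine ✓ (at most one use each (u, v))
relevant ✓ (at least one use each (u, v))
unrestricted ✓ (type-checks ((C → C → B) → C → B) and nothing is barred)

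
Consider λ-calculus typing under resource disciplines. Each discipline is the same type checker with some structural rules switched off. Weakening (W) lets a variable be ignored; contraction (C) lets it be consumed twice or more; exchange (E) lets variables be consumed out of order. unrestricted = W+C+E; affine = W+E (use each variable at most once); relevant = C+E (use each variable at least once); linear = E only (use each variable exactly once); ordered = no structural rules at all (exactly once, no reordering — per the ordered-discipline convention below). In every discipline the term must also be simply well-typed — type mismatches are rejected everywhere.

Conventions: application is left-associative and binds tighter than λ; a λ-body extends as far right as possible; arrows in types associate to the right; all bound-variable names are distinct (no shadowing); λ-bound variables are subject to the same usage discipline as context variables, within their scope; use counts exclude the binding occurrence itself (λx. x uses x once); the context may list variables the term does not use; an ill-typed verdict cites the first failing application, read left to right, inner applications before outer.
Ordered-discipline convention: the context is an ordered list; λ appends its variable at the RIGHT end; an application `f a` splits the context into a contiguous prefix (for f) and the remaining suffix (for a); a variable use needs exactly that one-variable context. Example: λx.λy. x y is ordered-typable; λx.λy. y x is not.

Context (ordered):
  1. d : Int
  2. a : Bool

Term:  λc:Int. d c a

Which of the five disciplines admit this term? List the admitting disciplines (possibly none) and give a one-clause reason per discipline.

admitted by: none
counts: d: 1, a: 1, c [bound]: 1
order of uses: d, c, a
typing: ill-typed: non-arrow in function slot: Int
ordered: ✗, the type mismatch rejects it
linear: ✗, not simply typable
affine: ✗, fails simple typing
relevant: ✗, a type mismatch blocks all five
unrestricted: ✗, the type mismatch rejects it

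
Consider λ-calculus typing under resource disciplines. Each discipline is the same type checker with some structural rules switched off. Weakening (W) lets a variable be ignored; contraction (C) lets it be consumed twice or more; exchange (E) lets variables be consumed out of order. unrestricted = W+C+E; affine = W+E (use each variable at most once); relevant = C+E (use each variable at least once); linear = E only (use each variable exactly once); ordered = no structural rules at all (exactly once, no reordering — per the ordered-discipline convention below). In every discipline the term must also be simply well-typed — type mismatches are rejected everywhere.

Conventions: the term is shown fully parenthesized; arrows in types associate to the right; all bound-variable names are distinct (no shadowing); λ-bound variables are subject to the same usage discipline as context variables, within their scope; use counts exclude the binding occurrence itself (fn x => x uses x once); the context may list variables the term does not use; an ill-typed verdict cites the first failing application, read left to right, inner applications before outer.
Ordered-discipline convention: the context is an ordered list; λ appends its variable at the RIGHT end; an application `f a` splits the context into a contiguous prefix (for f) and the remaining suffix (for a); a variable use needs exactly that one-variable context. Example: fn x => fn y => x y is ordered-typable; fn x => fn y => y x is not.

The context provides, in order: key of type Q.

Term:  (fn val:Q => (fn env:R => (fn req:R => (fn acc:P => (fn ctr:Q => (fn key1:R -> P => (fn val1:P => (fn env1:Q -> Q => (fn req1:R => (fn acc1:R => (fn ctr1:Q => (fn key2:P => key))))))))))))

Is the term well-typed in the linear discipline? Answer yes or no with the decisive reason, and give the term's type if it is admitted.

no — unused: val, env, req, acc, ctr, key1, val1, env1, req1, acc1, ctr1, key2 — weakening required
use counts: key: 1×; val [bound]: 0×; env [bound]: 0×; req [bound]: 0×; acc [bound]: 0×; ctr [bound]: 0×; key1 [bound]: 0×; val1 [bound]: 0×; env1 [bound]: 0×; req1 [bound]: 0×; acc1 [bound]: 0×; ctr1 [bound]: 0×; key2 [bound]: 0×
uses in reading order: key
typing: the term checks, with type Q -> R -> R -> P -> Q -> (R -> P) -> P -> (Q -> Q) -> R -> R -> Q -> P -> Q
summary: ordered ✗; linear ✗; affine ✓; relevant ✗; unrestricted ✓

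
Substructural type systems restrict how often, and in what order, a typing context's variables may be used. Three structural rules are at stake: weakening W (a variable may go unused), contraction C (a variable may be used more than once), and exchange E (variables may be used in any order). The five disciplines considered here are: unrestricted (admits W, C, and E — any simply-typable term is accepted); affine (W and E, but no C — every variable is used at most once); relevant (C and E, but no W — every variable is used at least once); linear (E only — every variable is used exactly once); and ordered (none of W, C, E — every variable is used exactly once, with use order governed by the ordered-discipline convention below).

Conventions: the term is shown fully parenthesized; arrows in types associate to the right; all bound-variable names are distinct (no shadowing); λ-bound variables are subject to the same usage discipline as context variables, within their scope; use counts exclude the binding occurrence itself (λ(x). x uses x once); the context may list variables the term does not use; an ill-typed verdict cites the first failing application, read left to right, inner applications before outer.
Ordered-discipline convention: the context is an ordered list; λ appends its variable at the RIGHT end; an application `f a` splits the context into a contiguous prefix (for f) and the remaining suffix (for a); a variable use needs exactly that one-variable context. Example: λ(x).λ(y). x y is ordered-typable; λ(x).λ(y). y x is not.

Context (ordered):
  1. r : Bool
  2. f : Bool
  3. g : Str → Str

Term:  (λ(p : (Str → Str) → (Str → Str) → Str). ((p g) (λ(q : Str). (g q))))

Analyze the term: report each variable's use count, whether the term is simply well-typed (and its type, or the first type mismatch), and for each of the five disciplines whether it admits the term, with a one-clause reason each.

counts: r=0; f=0; g=2; p [bound]=1; q [bound]=1
left-to-right use order: p, g, g, q
typing: the term checks, with type ((Str → Str) → (Str → Str) → Str) → Str
ordered ✗ (g ×2 used more than once (contraction); needs weakening: r, f unused)
linear ✗ (g ×2 used more than once (contraction); needs weakening: r, f unused)
affine ✗ (g ×2 used more than once (contraction))
relevant ✗ (needs weakening: r, f unused)
unrestricted ✓ (type-checks (((Str → Str) → (Str → Str) → Str) → Str) and nothing is barred)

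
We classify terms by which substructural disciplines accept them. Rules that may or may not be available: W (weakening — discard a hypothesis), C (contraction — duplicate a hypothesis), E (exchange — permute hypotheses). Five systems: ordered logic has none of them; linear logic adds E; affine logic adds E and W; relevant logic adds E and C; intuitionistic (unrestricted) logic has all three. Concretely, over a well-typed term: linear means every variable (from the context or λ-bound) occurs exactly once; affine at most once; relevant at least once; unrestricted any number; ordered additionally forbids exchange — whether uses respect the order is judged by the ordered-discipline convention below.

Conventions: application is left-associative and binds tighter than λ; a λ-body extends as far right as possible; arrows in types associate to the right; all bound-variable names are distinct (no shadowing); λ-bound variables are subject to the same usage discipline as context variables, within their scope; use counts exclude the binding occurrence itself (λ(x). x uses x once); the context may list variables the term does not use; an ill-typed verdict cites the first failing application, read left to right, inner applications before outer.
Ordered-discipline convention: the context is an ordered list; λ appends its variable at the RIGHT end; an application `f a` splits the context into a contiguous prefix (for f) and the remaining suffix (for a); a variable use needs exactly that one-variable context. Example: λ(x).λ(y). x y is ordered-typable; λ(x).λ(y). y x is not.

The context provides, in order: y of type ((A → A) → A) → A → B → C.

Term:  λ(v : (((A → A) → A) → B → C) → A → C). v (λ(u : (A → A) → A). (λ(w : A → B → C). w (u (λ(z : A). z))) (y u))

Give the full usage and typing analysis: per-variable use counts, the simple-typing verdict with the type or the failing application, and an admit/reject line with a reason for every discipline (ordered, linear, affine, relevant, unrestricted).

usage: y: 1, v (λ-bound): 1, u (λ-bound): 2, w (λ-bound): 1, z (λ-bound): 1
uses in reading order: v, w, u, z, y, u
typing: well-typed at ((((A → A) → A) → B → C) → A → C) → A → C
ordered: ✗, repeated use of u ×2
linear: ✗, repeated use of u ×2
affine: ✗, repeated use of u ×2
relevant: ✓, none of y, v, u, w, z goes unused
unrestricted: ✓, well-typed at ((((A → A) → A) → B → C) → A → C) → A → C; no restrictions here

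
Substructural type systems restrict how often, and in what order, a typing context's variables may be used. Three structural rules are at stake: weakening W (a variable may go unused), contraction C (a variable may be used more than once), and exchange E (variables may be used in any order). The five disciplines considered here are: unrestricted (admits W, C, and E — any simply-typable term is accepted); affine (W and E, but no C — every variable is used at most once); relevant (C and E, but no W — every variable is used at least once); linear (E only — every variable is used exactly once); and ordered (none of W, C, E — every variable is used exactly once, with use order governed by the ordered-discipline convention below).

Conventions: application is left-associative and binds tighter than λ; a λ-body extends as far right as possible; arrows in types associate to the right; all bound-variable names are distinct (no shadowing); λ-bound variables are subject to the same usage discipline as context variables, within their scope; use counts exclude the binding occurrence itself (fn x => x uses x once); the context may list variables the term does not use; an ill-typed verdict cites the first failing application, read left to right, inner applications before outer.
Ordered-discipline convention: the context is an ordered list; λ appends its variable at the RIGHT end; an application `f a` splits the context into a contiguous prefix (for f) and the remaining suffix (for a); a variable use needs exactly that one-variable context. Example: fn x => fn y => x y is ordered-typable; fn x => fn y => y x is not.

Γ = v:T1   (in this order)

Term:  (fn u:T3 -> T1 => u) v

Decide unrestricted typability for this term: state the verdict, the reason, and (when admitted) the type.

no — a type mismatch blocks all five
variable uses: v=1; u [bound]=1
order of uses: u, v
typing: ill-typed: a function awaiting T3 -> T1 gets T1
per-discipline verdicts: ordered ✗, linear ✗, affine ✗, relevant ✗, unrestricted ✗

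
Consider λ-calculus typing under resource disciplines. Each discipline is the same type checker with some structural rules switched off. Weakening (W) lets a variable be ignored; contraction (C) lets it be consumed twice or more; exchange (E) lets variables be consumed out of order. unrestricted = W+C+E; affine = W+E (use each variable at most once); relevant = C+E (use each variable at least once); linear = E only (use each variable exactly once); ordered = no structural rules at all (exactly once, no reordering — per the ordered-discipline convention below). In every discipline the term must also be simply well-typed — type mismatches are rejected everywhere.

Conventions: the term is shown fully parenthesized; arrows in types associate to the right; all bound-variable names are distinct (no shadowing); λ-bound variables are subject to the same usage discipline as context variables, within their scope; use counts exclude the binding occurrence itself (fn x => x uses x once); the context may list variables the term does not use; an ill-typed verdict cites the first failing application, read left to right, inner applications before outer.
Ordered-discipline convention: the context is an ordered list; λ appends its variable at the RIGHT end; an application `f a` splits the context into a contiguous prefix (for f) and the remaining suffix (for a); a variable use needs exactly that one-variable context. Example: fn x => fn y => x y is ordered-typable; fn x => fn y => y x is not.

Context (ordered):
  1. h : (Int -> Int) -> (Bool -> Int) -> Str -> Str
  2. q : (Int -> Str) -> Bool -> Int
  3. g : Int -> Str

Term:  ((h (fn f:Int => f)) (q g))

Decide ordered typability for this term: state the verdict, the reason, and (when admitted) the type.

yes — h, q, g, f: once each, no exchange needed; term : Str -> Str
usage: h ×1, q ×1, g ×1, f (λ-bound) ×1
left-to-right use order: h, f, q, g
typing: ✓ — Str -> Str
across the five disciplines: ordered ✓, linear ✓, affine ✓, relevant ✓, unrestricted ✓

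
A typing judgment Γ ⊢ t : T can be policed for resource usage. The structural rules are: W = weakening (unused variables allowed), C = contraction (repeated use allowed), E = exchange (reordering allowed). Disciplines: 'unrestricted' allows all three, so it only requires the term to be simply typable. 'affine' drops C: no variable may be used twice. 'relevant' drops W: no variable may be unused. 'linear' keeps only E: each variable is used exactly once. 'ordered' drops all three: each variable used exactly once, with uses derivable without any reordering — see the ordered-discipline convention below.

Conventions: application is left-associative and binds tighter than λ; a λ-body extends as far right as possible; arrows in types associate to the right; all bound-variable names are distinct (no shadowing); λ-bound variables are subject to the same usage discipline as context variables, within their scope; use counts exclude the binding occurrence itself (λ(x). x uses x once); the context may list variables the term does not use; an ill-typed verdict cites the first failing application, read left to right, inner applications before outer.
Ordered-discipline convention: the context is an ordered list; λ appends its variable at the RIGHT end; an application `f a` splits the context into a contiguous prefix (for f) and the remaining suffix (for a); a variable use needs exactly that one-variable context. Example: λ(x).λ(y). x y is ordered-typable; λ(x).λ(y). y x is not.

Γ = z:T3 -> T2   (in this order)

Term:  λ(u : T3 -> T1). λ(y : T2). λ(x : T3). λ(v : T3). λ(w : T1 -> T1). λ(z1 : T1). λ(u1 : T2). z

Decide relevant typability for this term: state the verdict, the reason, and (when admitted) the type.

no — needs weakening: u, y, x, v, w, z1, u1 unused
variable uses: z: 1, u (bound): 0, y (bound): 0, x (bound): 0, v (bound): 0, w (bound): 0, z1 (bound): 0, u1 (bound): 0
use order (left to right): z
typing: ✓ — (T3 -> T1) -> T2 -> T3 -> T3 -> (T1 -> T1) -> T1 -> T2 -> T3 -> T2
summary: ordered ✗ · linear ✗ · affine ✓ · relevant ✗ · unrestricted ✓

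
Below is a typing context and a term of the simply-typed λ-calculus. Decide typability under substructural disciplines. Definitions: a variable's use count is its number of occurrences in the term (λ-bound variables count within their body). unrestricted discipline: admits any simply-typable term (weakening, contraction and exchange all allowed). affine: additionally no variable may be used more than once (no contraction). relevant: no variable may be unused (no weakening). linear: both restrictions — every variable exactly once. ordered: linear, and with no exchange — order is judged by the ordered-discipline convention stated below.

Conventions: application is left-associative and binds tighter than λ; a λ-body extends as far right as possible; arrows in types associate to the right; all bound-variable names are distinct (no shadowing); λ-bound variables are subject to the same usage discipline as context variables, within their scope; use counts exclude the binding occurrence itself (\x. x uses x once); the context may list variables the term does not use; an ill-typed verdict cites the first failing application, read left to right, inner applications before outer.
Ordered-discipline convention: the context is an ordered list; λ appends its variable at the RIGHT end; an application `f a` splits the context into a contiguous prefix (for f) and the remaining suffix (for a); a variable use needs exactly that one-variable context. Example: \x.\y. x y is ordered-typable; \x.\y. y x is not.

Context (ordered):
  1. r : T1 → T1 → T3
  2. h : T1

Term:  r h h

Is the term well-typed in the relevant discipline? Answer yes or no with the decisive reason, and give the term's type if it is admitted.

yes — at least one use each (r, h); term : T3
use counts: r: 1; h: 2
left-to-right use order: r, h, h
typing: well-typed — term : T3
per-discipline verdicts: ordered ✗; linear ✗; affine ✗; relevant ✓; unrestricted ✓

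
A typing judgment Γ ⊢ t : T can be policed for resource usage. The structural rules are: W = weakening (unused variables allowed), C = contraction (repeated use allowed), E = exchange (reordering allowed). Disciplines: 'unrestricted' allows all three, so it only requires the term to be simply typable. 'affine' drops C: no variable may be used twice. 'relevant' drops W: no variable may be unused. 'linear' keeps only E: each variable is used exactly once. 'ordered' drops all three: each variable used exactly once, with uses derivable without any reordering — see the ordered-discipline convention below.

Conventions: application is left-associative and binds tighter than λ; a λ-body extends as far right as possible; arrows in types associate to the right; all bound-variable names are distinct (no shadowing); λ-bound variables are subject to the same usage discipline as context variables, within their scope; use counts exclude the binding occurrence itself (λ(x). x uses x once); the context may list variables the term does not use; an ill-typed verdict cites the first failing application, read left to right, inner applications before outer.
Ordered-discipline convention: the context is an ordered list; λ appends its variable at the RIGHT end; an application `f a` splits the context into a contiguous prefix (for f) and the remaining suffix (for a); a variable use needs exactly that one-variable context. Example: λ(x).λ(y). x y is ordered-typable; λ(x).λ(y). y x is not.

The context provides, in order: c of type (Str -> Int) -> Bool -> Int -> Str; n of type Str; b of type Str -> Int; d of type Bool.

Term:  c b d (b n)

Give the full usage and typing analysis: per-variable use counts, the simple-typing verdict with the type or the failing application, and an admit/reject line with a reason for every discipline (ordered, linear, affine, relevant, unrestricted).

variable uses: c ×1, n ×1, b ×2, d ×1
use order (left to right): c, b, d, b, n
typing: well-typed — term : Str
ordered ✗ (b ×2 used more than once (contraction))
linear ✗ (b ×2 used more than once (contraction))
affine ✗ (b ×2 used more than once (contraction))
relevant ✓ (every one of c, n, b, d appears)
unrestricted ✓ (typability at Str is all that's needed)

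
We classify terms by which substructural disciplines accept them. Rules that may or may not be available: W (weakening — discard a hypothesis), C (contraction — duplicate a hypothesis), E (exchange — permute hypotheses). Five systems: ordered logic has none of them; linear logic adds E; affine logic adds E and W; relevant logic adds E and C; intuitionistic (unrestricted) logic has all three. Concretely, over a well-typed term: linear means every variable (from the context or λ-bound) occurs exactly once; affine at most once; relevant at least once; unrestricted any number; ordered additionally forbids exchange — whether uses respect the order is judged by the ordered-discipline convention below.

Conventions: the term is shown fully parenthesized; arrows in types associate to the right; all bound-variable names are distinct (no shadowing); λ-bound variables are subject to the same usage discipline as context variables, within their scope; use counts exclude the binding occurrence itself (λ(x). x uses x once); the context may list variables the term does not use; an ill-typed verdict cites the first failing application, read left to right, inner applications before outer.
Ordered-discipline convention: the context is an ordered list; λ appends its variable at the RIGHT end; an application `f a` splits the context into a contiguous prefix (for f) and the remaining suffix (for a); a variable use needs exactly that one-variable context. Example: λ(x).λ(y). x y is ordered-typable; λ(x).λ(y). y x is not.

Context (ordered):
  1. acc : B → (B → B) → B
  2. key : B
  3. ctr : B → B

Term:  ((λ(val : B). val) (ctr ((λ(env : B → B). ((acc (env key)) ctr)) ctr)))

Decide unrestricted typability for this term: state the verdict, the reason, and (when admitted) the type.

yes — type-checks (B) and nothing is barred; term : B
use counts: acc: 1×; key: 1×; ctr: 3×; val (bound): 1×; env (bound): 1×
uses in reading order: val, ctr, acc, env, key, ctr, ctr
typing: ✓ — B
across the five disciplines: ordered ✗; linear ✗; affine ✗; relevant ✓; unrestricted ✓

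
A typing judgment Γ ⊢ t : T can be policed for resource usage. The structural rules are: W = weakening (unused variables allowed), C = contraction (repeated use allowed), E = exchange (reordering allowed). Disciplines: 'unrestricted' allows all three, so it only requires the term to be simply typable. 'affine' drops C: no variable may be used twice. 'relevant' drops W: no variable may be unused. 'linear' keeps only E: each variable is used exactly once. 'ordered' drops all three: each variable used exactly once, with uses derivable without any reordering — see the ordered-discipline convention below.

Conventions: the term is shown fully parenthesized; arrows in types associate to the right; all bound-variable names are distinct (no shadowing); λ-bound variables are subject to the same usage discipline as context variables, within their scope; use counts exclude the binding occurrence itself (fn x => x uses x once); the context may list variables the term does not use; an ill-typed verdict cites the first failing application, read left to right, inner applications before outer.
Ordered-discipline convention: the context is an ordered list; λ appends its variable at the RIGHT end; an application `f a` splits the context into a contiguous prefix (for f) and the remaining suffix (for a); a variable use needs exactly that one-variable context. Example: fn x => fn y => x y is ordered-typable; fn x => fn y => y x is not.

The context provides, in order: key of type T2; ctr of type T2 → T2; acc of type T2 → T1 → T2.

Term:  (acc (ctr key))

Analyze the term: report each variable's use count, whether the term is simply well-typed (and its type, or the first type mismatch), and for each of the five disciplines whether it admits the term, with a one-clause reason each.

variable uses: key=1, ctr=1, acc=1
use order (left to right): acc, ctr, key
typing: well-typed at T1 → T2
ordered: ✗, no contiguous prefix/suffix split fits acc, ctr, key
linear: ✓, key, ctr, acc: one use apiece
affine: ✓, no duplicate uses among key, ctr, acc
relevant: ✓, every one of key, ctr, acc appears
unrestricted: ✓, simply typable at T1 → T2; W, C, E all held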